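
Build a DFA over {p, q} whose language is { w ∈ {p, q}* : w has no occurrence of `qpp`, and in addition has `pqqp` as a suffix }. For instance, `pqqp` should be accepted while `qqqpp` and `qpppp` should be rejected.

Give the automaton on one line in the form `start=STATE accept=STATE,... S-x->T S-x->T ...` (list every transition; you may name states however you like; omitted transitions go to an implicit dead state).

Handle the two conditions separately and then intersect. One (4 states) tracks partial matches of the forbidden pattern `qpp`; the other (5 states) tracks how much of the suffix `pqqp` has currently been matched. Each combined state is a pair, one component from each; accept when both components accept.
With 12 states:
          p    q  
>  S0     S1   S2 
   S1     S1   S3 
   S2     S4   S2 
   S3     S4   S5 
   S4     S6   S3 
   S5     S7   S2 
   S6     S6   S8 
 * S7     S6   S3 
   S8     S6   S9 
   S9    S10  S11 
   S10    S6   S8 
   S11    S6  S11 
(> = start, * = accepting)

start=S0 accept=S7 S0-p->S1 S0-q->S2 S1-p->S1 S1-q->S3 S2-p->S4 S2-q->S2 S3-p->S4 S3-q->S5 S4-p->S6 S4-q->S3 S5-p->S7 S5-q->S2 S6-p->S6 S6-q->S8 S7-p->S6 S7-q->S3 S8-p->S6 S8-q->S9 S9-p->S10 S9-q->S11 S10-p->S6 S10-q->S8 S11-p->S6 S11-q->S11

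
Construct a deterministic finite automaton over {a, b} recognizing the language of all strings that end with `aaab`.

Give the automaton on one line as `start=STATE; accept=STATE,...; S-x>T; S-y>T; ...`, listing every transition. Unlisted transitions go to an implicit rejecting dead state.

Remember how much of `aaab` the current input suffix matches. State q0 means no match yet; q1 means the last symbol is `a`; q2 means the last 2 symbols are `aa`; q3 means the last 3 symbols are `aaa`; q4 means the last 4 symbols are `aaab`. Only q4 accepts. On a mismatch, fall back to the longest proper suffix that is still a prefix of `aaab`.
A 5-state machine:
        a   b  
>  q0   q1  q0 
   q1   q2  q0 
   q2   q3  q0 
   q3   q3  q4 
 * q4   q1  q0 
(> = start, * = accepting)

start=q0; accept=q4; q0-a>q1; q0-b>q0; q1-a>q2; q1-b>q0; q2-a>q3; q2-b>q0; q3-a>q3; q3-b>q4; q4-a>q1; q4-b>q0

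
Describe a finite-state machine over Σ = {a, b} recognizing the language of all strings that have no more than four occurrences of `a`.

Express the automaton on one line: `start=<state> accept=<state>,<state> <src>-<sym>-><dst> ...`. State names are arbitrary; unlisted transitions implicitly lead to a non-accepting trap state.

start=q0 accept=q0,q1,q2,q3,q4 q0-a->q1 q0-b->q0 q1-a->q2 q1-b->q1 q2-a->q3 q2-b->q2 q3-a->q4 q3-b->q3 q4-a->q5 q4-b->q4 q5-a->q5 q5-b->q5

Only the number of `a`s matters, and only up to 5. Make a chain q0 → q1 → q2 → q3 → q4 → q5 advanced by each `a` (with q5 absorbing); every other symbol self-loops. The accepting set is {q0, q1, q2, q3, q4}.
A 6-state machine:
        a   b  
>* q0   q1  q0 
 * q1   q2  q1 
 * q2   q3  q2 
 * q3   q4  q3 
 * q4   q5  q4 
   q5   q5  q5 
(> = start, * = accepting)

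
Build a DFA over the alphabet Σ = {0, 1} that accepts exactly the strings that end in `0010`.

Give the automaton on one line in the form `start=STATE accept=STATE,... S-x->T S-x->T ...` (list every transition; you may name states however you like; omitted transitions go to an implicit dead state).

start=S0 accept=S4 S0-0->S1 S0-1->S0 S1-0->S2 S1-1->S0 S2-0->S2 S2-1->S3 S3-0->S4 S3-1->S0 S4-0->S2 S4-1->S0

Remember how much of `0010` the current input suffix matches. State S0 means no match yet; S1 means the last symbol is `0`; S2 means the last 2 symbols are `00`; S3 means the last 3 symbols are `001`; S4 means the last 4 symbols are `0010`. Only S4 accepts. On a mismatch, fall back to the longest proper suffix that is still a prefix of `0010`.
5 states suffice.
        0   1  
>  S0   S1  S0 
   S1   S2  S0 
   S2   S2  S3 
   S3   S4  S0 
 * S4   S2  S0 
(> = start, * = accepting)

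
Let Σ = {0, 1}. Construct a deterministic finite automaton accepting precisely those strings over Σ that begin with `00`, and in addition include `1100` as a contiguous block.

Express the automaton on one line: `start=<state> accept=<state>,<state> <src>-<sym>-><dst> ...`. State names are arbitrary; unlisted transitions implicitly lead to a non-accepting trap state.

Handle the two conditions separately and then intersect. One (4 states) tracks whether the input so far still matches the prefix `00`; the other (5 states) tracks whether and how much of `1100` has been seen. Each combined state is a pair, one component from each; accept when both components accept. Equivalent product states are then merged.
An 8-state machine:
        0   1  
>  s0   s1  s2 
   s1   s3  s2 
   s2   s2  s2 
   s3   s3  s4 
   s4   s3  s5 
   s5   s6  s5 
   s6   s7  s4 
 * s7   s7  s7 
(> = start, * = accepting)

start=s0 accept=s7 s0-0->s1 s0-1->s2 s1-0->s3 s1-1->s2 s2-0->s2 s2-1->s2 s3-0->s3 s3-1->s4 s4-0->s3 s4-1->s5 s5-0->s6 s5-1->s5 s6-0->s7 s6-1->s4 s7-0->s7 s7-1->s7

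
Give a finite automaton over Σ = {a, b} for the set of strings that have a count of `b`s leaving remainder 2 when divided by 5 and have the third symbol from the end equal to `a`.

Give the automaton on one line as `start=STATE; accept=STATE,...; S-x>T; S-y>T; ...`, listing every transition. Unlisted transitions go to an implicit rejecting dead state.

start=S0; accept=S6,S11,S12,S15; S0-a>S1; S0-b>S2; S1-a>S1; S1-b>S3; S2-a>S4; S2-b>S5; S3-a>S4; S3-b>S6; S4-a>S7; S4-b>S8; S5-a>S9; S5-b>S10; S6-a>S9; S6-b>S10; S7-a>S7; S7-b>S11; S8-a>S12; S8-b>S10; S9-a>S13; S9-b>S10; S10-a>S10; S10-b>S14; S11-a>S12; S11-b>S10; S12-a>S13; S12-b>S10; S13-a>S15; S13-b>S10; S14-a>S14; S14-b>S0; S15-a>S15; S15-b>S10

Run two small machines in parallel and take their product. One (5 states) tracks the count of `b`s modulo 5; the other (15 states) tracks the last 3 symbols read. Each combined state is a pair, one component from each; accept when both components accept. After merging equivalent states the machine shrinks.
16 states suffice.
          a    b  
>  S0     S1   S2 
   S1     S1   S3 
   S2     S4   S5 
   S3     S4   S6 
   S4     S7   S8 
   S5     S9  S10 
 * S6     S9  S10 
   S7     S7  S11 
   S8    S12  S10 
   S9    S13  S10 
   S10   S10  S14 
 * S11   S12  S10 
 * S12   S13  S10 
   S13   S15  S10 
   S14   S14   S0 
 * S15   S15  S10 
(> = start, * = accepting)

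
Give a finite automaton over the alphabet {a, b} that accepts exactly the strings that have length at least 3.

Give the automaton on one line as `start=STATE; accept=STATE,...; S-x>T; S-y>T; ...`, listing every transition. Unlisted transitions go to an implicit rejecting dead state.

start=S0; accept=S3,S4; S0-a>S1; S0-b>S1; S1-a>S2; S1-b>S2; S2-a>S3; S2-b>S3; S3-a>S4; S3-b>S4; S4-a>S4; S4-b>S4

We only need to distinguish lengths 0, 1, …, 3, and '>3'. Chain S0 → S1 → S2 → S3 → S4 on every symbol, with S4 looping. Accepting states: {S3, S4}.
A 5-state machine:
        a   b  
>  S0   S1  S1 
   S1   S2  S2 
   S2   S3  S3 
 * S3   S4  S4 
 * S4   S4  S4 
(> = start, * = accepting)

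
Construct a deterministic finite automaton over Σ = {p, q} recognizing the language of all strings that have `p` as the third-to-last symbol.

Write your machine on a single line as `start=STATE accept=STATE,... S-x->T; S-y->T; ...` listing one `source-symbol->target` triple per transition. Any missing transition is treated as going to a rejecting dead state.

A DFA must remember the last 3 symbols (since which symbol is third-to-last isn't known until the input ends). Use one state per possible window of the last ≤3 symbols; accept from those whose window starts with `p`.
With 15 states:
          p    q  
>  s0     s1   s2 
   s1     s3   s4 
   s2     s5   s6 
   s3     s7   s8 
   s4     s9  s10 
   s5    s11  s12 
   s6    s13  s14 
 * s7     s7   s8 
 * s8     s9  s10 
 * s9    s11  s12 
 * s10   s13  s14 
   s11    s7   s8 
   s12    s9  s10 
   s13   s11  s12 
   s14   s13  s14 
(> = start, * = accepting)

start=s0; accept=s7,s8,s9,s10; s0-p->s1; s0-q->s2; s1-p->s3; s1-q->s4; s2-p->s5; s2-q->s6; s3-p->s7; s3-q->s8; s4-p->s9; s4-q->s10; s5-p->s11; s5-q->s12; s6-p->s13; s6-q->s14; s7-p->s7; s7-q->s8; s8-p->s9; s8-q->s10; s9-p->s11; s9-q->s12; s10-p->s13; s10-q->s14; s11-p->s7; s11-q->s8; s12-p->s9; s12-q->s10; s13-p->s11; s13-q->s12; s14-p->s13; s14-q->s14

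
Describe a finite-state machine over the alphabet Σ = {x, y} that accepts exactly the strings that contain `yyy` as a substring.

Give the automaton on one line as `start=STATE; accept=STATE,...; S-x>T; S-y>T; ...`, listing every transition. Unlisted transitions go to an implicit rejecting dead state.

Track how much of `yyy` has been matched so far: state s0 is no progress, s3 is the absorbing accept state reached once `yyy` has occurred. Intermediate states record partial matches; on a mismatch, fall back to the longest reusable overlap.
A 4-state machine:
        x   y  
>  s0   s0  s1 
   s1   s0  s2 
   s2   s0  s3 
 * s3   s3  s3 
(> = start, * = accepting)

start=s0; accept=s3; s0-x>s0; s0-y>s1; s1-x>s0; s1-y>s2; s2-x>s0; s2-y>s3; s3-x>s3; s3-y>s3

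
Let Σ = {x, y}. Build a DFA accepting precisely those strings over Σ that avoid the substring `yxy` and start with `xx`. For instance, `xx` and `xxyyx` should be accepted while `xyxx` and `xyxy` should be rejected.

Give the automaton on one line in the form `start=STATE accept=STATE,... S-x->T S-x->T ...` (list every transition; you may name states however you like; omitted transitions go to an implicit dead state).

start=S0 accept=S3,S5,S8 S0-x->S1 S0-y->S2 S1-x->S3 S1-y->S2 S2-x->S4 S2-y->S2 S3-x->S3 S3-y->S5 S4-x->S6 S4-y->S7 S5-x->S8 S5-y->S5 S6-x->S6 S6-y->S2 S7-x->S7 S7-y->S7 S8-x->S3 S8-y->S9 S9-x->S9 S9-y->S9

Handle the two conditions separately and then intersect. One (4 states) tracks partial matches of the forbidden pattern `yxy`; the other (4 states) tracks whether the input so far still matches the prefix `xx`. Each combined state is a pair, one component from each; accept when both components accept.
        x   y  
>  S0   S1  S2 
   S1   S3  S2 
   S2   S4  S2 
 * S3   S3  S5 
   S4   S6  S7 
 * S5   S8  S5 
   S6   S6  S2 
   S7   S7  S7 
 * S8   S3  S9 
   S9   S9  S9 
(> = start, * = accepting)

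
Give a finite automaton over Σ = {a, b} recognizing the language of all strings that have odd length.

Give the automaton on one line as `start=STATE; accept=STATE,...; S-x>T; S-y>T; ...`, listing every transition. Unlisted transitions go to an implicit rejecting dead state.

start=s0; accept=s1; s0-a>s1; s0-b>s1; s1-a>s0; s1-b>s0

Only the length mod 2 matters, so use a 2-cycle: from any state, every input symbol moves to the next state, wrapping s1 back to s0. Mark s1 accepting.
        a   b  
>  s0   s1  s1 
 * s1   s0  s0 
(> = start, * = accepting)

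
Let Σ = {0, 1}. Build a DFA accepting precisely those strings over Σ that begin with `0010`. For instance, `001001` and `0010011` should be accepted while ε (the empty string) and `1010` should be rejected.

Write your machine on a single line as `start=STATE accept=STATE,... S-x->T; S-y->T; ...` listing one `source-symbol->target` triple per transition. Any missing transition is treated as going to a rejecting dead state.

Walk along `0010` while the input agrees: from q0 take `0` to q1, and so on. Any deviation drops to the rejecting sink q5. Once q4 is reached the prefix is confirmed and every continuation is accepted.
A 6-state machine:
        0   1  
>  q0   q1  q5 
   q1   q2  q5 
   q2   q5  q3 
   q3   q4  q5 
 * q4   q4  q4 
   q5   q5  q5 
(> = start, * = accepting)

start=q0; accept=q4; q0-0->q1; q0-1->q5; q1-0->q2; q1-1->q5; q2-0->q5; q2-1->q3; q3-0->q4; q3-1->q5; q4-0->q4; q4-1->q4; q5-0->q5; q5-1->q5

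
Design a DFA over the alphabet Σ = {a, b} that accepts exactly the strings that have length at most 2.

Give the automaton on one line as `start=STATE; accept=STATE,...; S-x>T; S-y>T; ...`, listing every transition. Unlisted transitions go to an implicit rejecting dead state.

Count input length up to 3: every symbol moves from s0 toward s3, which means 'more than 2' and absorbs. Accept from {s0, s1, s2}.
With 4 states:
        a   b  
>* s0   s1  s1 
 * s1   s2  s2 
 * s2   s3  s3 
   s3   s3  s3 
(> = start, * = accepting)

start=s0; accept=s0,s1,s2; s0-a>s1; s0-b>s1; s1-a>s2; s1-b>s2; s2-a>s3; s2-b>s3; s3-a>s3; s3-b>s3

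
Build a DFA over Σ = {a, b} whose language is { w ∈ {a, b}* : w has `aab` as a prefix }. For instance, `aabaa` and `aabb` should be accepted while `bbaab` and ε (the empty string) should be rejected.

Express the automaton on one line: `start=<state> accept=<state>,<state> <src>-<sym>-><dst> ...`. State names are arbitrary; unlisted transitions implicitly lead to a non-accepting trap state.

Check the first 3 symbols one by one: q0 through q2 record how many have matched `aab` so far; any wrong symbol goes to the dead state q4. After all 3 match we enter the accepting sink q3.
A 5-state machine:
        a   b  
>  q0   q1  q4 
   q1   q2  q4 
   q2   q4  q3 
 * q3   q3  q3 
   q4   q4  q4 
(> = start, * = accepting)

start=q0 accept=q3 q0-a->q1 q0-b->q4 q1-a->q2 q1-b->q4 q2-a->q4 q2-b->q3 q3-a->q3 q3-b->q3 q4-a->q4 q4-b->q4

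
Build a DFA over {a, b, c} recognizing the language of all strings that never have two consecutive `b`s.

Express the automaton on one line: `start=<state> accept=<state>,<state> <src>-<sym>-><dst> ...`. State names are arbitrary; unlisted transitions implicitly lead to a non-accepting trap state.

start=q0 accept=q0,q1 q0-a->q0 q0-b->q1 q0-c->q0 q1-a->q0 q1-b->q2 q1-c->q0 q2-a->q2 q2-b->q2 q2-c->q2

Track partial matches of the forbidden pattern `bb`. State q2 is a dead state reached once `bb` has occurred; every other state accepts. q0 means no part of `bb` is currently matched.
3 states suffice.
        a   b   c  
>* q0   q0  q1  q0 
 * q1   q0  q2  q0 
   q2   q2  q2  q2 
(> = start, * = accepting)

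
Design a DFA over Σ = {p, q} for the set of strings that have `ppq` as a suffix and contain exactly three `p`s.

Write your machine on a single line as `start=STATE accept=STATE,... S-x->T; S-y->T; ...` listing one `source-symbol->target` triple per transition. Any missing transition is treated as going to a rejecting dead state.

Build one automaton per condition and run them in lockstep. The first has 4 states tracking how much of the suffix `ppq` has currently been matched; the second has 5 states tracking the count of `p`s, saturating at 4. A product state is a pair (one from each), accepting exactly when both do. After merging equivalent states the machine shrinks.
        p   q  
>  s0   s1  s0 
   s1   s2  s1 
   s2   s3  s4 
   s3   s4  s5 
   s4   s4  s4 
 * s5   s4  s4 
(> = start, * = accepting)

start=s0; accept=s5; s0-p->s1; s0-q->s0; s1-p->s2; s1-q->s1; s2-p->s3; s2-q->s4; s3-p->s4; s3-q->s5; s4-p->s4; s4-q->s4; s5-p->s4; s5-q->s4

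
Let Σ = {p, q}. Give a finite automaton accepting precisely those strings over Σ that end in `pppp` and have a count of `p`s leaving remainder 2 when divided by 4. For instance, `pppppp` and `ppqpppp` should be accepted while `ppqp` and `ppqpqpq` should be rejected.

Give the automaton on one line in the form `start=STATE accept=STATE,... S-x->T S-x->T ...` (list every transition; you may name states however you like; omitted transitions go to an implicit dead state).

Build one automaton per condition and run them in lockstep. The first has 5 states tracking how much of the suffix `pppp` has currently been matched; the second has 4 states tracking the count of `p`s modulo 4. A product state is a pair (one from each), accepting exactly when both do. Equivalent product states are then merged.
        p   q  
>  s0   s1  s0 
   s1   s2  s1 
   s2   s3  s2 
   s3   s4  s5 
   s4   s6  s0 
   s5   s0  s5 
   s6   s7  s1 
 * s7   s3  s2 
(> = start, * = accepting)

start=s0 accept=s7 s0-p->s1 s0-q->s0 s1-p->s2 s1-q->s1 s2-p->s3 s2-q->s2 s3-p->s4 s3-q->s5 s4-p->s6 s4-q->s0 s5-p->s0 s5-q->s5 s6-p->s7 s6-q->s1 s7-p->s3 s7-q->s2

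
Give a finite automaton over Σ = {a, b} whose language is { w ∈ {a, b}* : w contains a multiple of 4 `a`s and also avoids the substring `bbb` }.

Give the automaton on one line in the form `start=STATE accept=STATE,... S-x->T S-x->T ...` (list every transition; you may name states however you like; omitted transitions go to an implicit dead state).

Run two small machines in parallel and take their product. The first has 4 states tracking the count of `a`s modulo 4; the second has 4 states tracking partial matches of the forbidden pattern `bbb`. A product state is a pair (one from each), accepting exactly when both do. After merging equivalent states the machine shrinks.
A 13-state machine:
          a    b  
>* q0     q1   q2 
   q1     q3   q4 
 * q2     q1   q5 
   q3     q6   q7 
   q4     q3   q8 
 * q5     q1   q9 
   q6     q0  q10 
   q7     q6  q11 
   q8     q3   q9 
   q9     q9   q9 
   q10    q0  q12 
   q11    q6   q9 
   q12    q0   q9 
(> = start, * = accepting)

start=q0 accept=q0,q2,q5 q0-a->q1 q0-b->q2 q1-a->q3 q1-b->q4 q2-a->q1 q2-b->q5 q3-a->q6 q3-b->q7 q4-a->q3 q4-b->q8 q5-a->q1 q5-b->q9 q6-a->q0 q6-b->q10 q7-a->q6 q7-b->q11 q8-a->q3 q8-b->q9 q9-a->q9 q9-b->q9 q10-a->q0 q10-b->q12 q11-a->q6 q11-b->q9 q12-a->q0 q12-b->q9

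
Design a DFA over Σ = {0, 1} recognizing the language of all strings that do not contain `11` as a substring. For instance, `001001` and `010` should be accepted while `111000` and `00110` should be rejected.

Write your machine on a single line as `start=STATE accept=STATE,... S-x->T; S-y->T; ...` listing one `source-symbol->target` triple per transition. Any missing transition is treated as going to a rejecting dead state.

This is the complement of 'contains `11`'. Use the same substring-matching states — q0 through q2 holding how much of `11` has just been matched — but flip the accepting set: everything except the trap q2 accepts.
With 3 states:
        0   1  
>* q0   q0  q1 
 * q1   q0  q2 
   q2   q2  q2 
(> = start, * = accepting)

start=q0; accept=q0,q1; q0-0->q0; q0-1->q1; q1-0->q0; q1-1->q2; q2-0->q2; q2-1->q2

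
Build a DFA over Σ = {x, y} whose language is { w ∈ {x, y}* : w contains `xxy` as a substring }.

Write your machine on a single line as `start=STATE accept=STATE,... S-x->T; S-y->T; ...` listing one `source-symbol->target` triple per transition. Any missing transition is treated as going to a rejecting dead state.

Track how much of `xxy` has been matched so far: state q0 is no progress, q3 is the absorbing accept state reached once `xxy` has occurred. Intermediate states record partial matches; on a mismatch, fall back to the longest reusable overlap.
With 4 states:
        x   y  
>  q0   q1  q0 
   q1   q2  q0 
   q2   q2  q3 
 * q3   q3  q3 
(> = start, * = accepting)

start=q0; accept=q3; q0-x->q1; q0-y->q0; q1-x->q2; q1-y->q0; q2-x->q2; q2-y->q3; q3-x->q3; q3-y->q3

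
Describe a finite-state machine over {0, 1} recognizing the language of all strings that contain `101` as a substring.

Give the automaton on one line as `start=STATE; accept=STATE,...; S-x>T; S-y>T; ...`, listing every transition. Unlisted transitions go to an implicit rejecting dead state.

Track how much of `101` has been matched so far: state q0 is no progress, q3 is the absorbing accept state reached once `101` has occurred. Intermediate states record partial matches; on a mismatch, fall back to the longest reusable overlap.
        0   1  
>  q0   q0  q1 
   q1   q2  q1 
   q2   q0  q3 
 * q3   q3  q3 
(> = start, * = accepting)

start=q0; accept=q3; q0-0>q0; q0-1>q1; q1-0>q2; q1-1>q1; q2-0>q0; q2-1>q3; q3-0>q3; q3-1>q3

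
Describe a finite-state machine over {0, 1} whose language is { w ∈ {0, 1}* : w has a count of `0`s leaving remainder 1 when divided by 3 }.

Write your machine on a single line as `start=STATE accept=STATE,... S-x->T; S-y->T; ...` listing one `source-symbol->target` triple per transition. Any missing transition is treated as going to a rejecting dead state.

The only thing that matters is how many `0`s have appeared, reduced mod 3. Use one state per residue: q0 for 0, …, q2 for 2. Reading `0` moves to the next residue; anything else stays put. q1 is accepting.
        0   1  
>  q0   q1  q0 
 * q1   q2  q1 
   q2   q0  q2 
(> = start, * = accepting)

start=q0; accept=q1; q0-0->q1; q0-1->q0; q1-0->q2; q1-1->q1; q2-0->q0; q2-1->q2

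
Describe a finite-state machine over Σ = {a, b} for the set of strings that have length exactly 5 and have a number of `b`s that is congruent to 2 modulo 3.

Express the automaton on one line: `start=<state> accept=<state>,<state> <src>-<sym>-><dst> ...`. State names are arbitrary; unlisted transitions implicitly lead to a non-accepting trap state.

start=q0 accept=q14 q0-a->q1 q0-b->q2 q1-a->q3 q1-b->q4 q2-a->q4 q2-b->q5 q3-a->q6 q3-b->q7 q4-a->q7 q4-b->q8 q5-a->q8 q5-b->q6 q6-a->q9 q6-b->q10 q7-a->q10 q7-b->q11 q8-a->q11 q8-b->q9 q9-a->q12 q9-b->q13 q10-a->q13 q10-b->q14 q11-a->q14 q11-b->q12 q12-a->q15 q12-b->q16 q13-a->q16 q13-b->q17 q14-a->q17 q14-b->q15 q15-a->q15 q15-b->q16 q16-a->q16 q16-b->q17 q17-a->q17 q17-b->q15

Build one automaton per condition and run them in lockstep. One (7 states) tracks the input length, saturating at 6; the other (3 states) tracks the count of `b`s modulo 3. Each combined state is a pair, one component from each; accept when both components accept.
With 18 states:
          a    b  
>  q0     q1   q2 
   q1     q3   q4 
   q2     q4   q5 
   q3     q6   q7 
   q4     q7   q8 
   q5     q8   q6 
   q6     q9  q10 
   q7    q10  q11 
   q8    q11   q9 
   q9    q12  q13 
   q10   q13  q14 
   q11   q14  q12 
   q12   q15  q16 
   q13   q16  q17 
 * q14   q17  q15 
   q15   q15  q16 
   q16   q16  q17 
   q17   q17  q15 
(> = start, * = accepting)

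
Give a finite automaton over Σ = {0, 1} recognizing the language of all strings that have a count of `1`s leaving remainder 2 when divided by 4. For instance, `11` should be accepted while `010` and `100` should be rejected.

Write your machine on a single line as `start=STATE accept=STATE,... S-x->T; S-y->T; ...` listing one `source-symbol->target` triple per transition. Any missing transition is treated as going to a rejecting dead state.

The only thing that matters is how many `1`s have appeared, reduced mod 4. Use one state per residue: q0 for 0, …, q3 for 3. Reading `1` moves to the next residue; anything else stays put. q2 is accepting.
With 4 states:
        0   1  
>  q0   q0  q1 
   q1   q1  q2 
 * q2   q2  q3 
   q3   q3  q0 
(> = start, * = accepting)

start=q0; accept=q2; q0-0->q0; q0-1->q1; q1-0->q1; q1-1->q2; q2-0->q2; q2-1->q3; q3-0->q3; q3-1->q0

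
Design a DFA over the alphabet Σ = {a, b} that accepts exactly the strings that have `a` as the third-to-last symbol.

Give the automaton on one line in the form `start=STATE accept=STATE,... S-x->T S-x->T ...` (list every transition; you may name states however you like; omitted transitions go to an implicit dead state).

A DFA must remember the last 3 symbols (since which symbol is third-to-last isn't known until the input ends). Use one state per possible window of the last ≤3 symbols; accept from those whose window starts with `a`.
With 15 states:
          a    b  
>  q0     q1   q2 
   q1     q3   q4 
   q2     q5   q6 
   q3     q7   q8 
   q4     q9  q10 
   q5    q11  q12 
   q6    q13  q14 
 * q7     q7   q8 
 * q8     q9  q10 
 * q9    q11  q12 
 * q10   q13  q14 
   q11    q7   q8 
   q12    q9  q10 
   q13   q11  q12 
   q14   q13  q14 
(> = start, * = accepting)

start=q0 accept=q7,q8,q9,q10 q0-a->q1 q0-b->q2 q1-a->q3 q1-b->q4 q2-a->q5 q2-b->q6 q3-a->q7 q3-b->q8 q4-a->q9 q4-b->q10 q5-a->q11 q5-b->q12 q6-a->q13 q6-b->q14 q7-a->q7 q7-b->q8 q8-a->q9 q8-b->q10 q9-a->q11 q9-b->q12 q10-a->q13 q10-b->q14 q11-a->q7 q11-b->q8 q12-a->q9 q12-b->q10 q13-a->q11 q13-b->q12 q14-a->q13 q14-b->q14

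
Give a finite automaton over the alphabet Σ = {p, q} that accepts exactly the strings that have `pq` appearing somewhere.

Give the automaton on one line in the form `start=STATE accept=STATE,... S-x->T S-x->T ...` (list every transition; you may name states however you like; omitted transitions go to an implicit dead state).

start=s0 accept=s2 s0-p->s1 s0-q->s0 s1-p->s1 s1-q->s2 s2-p->s2 s2-q->s2

States s0..s1 record the length of the longest prefix of `pq` that matches the current input suffix. Reaching s2 means `pq` has been seen, and we stay there forever. Accept from s2.
3 states suffice.
        p   q  
>  s0   s1  s0 
   s1   s1  s2 
 * s2   s2  s2 
(> = start, * = accepting)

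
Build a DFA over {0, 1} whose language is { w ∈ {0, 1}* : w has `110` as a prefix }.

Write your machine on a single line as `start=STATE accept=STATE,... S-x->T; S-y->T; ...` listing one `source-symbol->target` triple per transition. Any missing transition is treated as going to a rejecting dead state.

start=s0; accept=s3; s0-0->s4; s0-1->s1; s1-0->s4; s1-1->s2; s2-0->s3; s2-1->s4; s3-0->s3; s3-1->s3; s4-0->s4; s4-1->s4

Check the first 3 symbols one by one: s0 through s2 record how many have matched `110` so far; any wrong symbol goes to the dead state s4. After all 3 match we enter the accepting sink s3.
5 states suffice.
        0   1  
>  s0   s4  s1 
   s1   s4  s2 
   s2   s3  s4 
 * s3   s3  s3 
   s4   s4  s4 
(> = start, * = accepting)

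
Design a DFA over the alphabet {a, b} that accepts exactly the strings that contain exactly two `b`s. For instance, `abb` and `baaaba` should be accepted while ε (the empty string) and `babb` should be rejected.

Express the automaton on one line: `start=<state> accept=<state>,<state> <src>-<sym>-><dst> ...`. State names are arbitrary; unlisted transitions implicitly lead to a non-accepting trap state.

Count `b`s, saturating at 3: states s0 through s2 mean 0 through 2 `b`s seen; s3 means more than 2. Each `b` increments (capped at s3); other symbols loop. Accept from {s2}.
With 4 states:
        a   b  
>  s0   s0  s1 
   s1   s1  s2 
 * s2   s2  s3 
   s3   s3  s3 
(> = start, * = accepting)

start=s0 accept=s2 s0-a->s0 s0-b->s1 s1-a->s1 s1-b->s2 s2-a->s2 s2-b->s3 s3-a->s3 s3-b->s3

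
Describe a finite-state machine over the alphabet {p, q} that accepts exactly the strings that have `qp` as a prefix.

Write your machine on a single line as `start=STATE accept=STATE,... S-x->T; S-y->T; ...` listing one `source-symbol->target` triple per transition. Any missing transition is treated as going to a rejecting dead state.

Check the first 2 symbols one by one: s0 through s1 record how many have matched `qp` so far; any wrong symbol goes to the dead state s3. After all 2 match we enter the accepting sink s2.
With 4 states:
        p   q  
>  s0   s3  s1 
   s1   s2  s3 
 * s2   s2  s2 
   s3   s3  s3 
(> = start, * = accepting)

start=s0; accept=s2; s0-p->s3; s0-q->s1; s1-p->s2; s1-q->s3; s2-p->s2; s2-q->s2; s3-p->s3; s3-q->s3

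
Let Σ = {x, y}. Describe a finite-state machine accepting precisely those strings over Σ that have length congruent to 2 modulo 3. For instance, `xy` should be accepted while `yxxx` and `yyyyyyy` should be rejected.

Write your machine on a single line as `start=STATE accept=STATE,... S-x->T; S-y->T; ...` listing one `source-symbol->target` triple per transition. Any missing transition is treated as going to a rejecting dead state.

start=q0; accept=q2; q0-x->q1; q0-y->q1; q1-x->q2; q1-y->q2; q2-x->q0; q2-y->q0

Only the length mod 3 matters, so use a 3-cycle: from any state, every input symbol moves to the next state, wrapping q2 back to q0. Mark q2 accepting.
3 states suffice.
        x   y  
>  q0   q1  q1 
   q1   q2  q2 
 * q2   q0  q0 
(> = start, * = accepting)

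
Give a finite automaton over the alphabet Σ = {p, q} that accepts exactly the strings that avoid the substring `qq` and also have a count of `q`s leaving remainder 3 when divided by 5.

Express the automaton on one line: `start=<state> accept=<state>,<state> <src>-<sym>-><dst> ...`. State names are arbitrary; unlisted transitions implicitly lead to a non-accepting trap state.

start=A accept=G,H A-p->A A-q->B B-p->C B-q->D C-p->C C-q->E D-p->D D-q->D E-p->F E-q->D F-p->F F-q->G G-p->H G-q->D H-p->H H-q->I I-p->J I-q->D J-p->J J-q->K K-p->A K-q->D

Handle the two conditions separately and then intersect. The first has 3 states tracking partial matches of the forbidden pattern `qq`; the second has 5 states tracking the count of `q`s modulo 5. A product state is a pair (one from each), accepting exactly when both do. Equivalent product states are then merged.
       p  q 
>  A   A  B 
   B   C  D 
   C   C  E 
   D   D  D 
   E   F  D 
   F   F  G 
 * G   H  D 
 * H   H  I 
   I   J  D 
   J   J  K 
   K   A  D 
(> = start, * = accepting)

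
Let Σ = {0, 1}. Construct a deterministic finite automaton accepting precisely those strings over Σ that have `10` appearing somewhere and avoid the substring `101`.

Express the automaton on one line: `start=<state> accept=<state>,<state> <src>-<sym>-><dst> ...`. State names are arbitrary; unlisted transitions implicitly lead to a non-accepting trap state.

Run two small machines in parallel and take their product. The first has 3 states tracking whether and how much of `10` has been seen; the second has 4 states tracking partial matches of the forbidden pattern `101`. A product state is a pair (one from each), accepting exactly when both do.
A 6-state machine:
        0   1  
>  q0   q0  q1 
   q1   q2  q1 
 * q2   q3  q4 
 * q3   q3  q5 
   q4   q4  q4 
 * q5   q2  q5 
(> = start, * = accepting)

start=q0 accept=q2,q3,q5 q0-0->q0 q0-1->q1 q1-0->q2 q1-1->q1 q2-0->q3 q2-1->q4 q3-0->q3 q3-1->q5 q4-0->q4 q4-1->q4 q5-0->q2 q5-1->q5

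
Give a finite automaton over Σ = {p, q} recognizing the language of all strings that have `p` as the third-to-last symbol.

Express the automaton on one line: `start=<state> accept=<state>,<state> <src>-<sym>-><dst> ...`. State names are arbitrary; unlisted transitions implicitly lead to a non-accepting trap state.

A DFA must remember the last 3 symbols (since which symbol is third-to-last isn't known until the input ends). Use one state per possible window of the last ≤3 symbols; accept from those whose window starts with `p`.
       p  q 
>  A   B  C 
   B   D  E 
   C   F  G 
   D   H  I 
   E   J  K 
   F   L  M 
   G   N  O 
 * H   H  I 
 * I   J  K 
 * J   L  M 
 * K   N  O 
   L   H  I 
   M   J  K 
   N   L  M 
   O   N  O 
(> = start, * = accepting)

start=A accept=H,I,J,K A-p->B A-q->C B-p->D B-q->E C-p->F C-q->G D-p->H D-q->I E-p->J E-q->K F-p->L F-q->M G-p->N G-q->O H-p->H H-q->I I-p->J I-q->K J-p->L J-q->M K-p->N K-q->O L-p->H L-q->I M-p->J M-q->K N-p->L N-q->M O-p->N O-q->O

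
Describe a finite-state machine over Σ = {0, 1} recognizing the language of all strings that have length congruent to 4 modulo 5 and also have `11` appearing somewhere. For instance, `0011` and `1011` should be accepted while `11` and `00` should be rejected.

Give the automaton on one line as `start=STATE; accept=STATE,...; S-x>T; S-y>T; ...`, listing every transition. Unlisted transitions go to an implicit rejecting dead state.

start=q0; accept=q11; q0-0>q1; q0-1>q2; q1-0>q3; q1-1>q4; q2-0>q3; q2-1>q5; q3-0>q6; q3-1>q7; q4-0>q6; q4-1>q8; q5-0>q8; q5-1>q8; q6-0>q9; q6-1>q10; q7-0>q9; q7-1>q11; q8-0>q11; q8-1>q11; q9-0>q0; q9-1>q12; q10-0>q0; q10-1>q13; q11-0>q13; q11-1>q13; q12-0>q1; q12-1>q14; q13-0>q14; q13-1>q14; q14-0>q5; q14-1>q5

Handle the two conditions separately and then intersect. One (5 states) tracks the input length modulo 5; the other (3 states) tracks whether and how much of `11` has been seen. Each combined state is a pair, one component from each; accept when both components accept.
          0    1  
>  q0     q1   q2 
   q1     q3   q4 
   q2     q3   q5 
   q3     q6   q7 
   q4     q6   q8 
   q5     q8   q8 
   q6     q9  q10 
   q7     q9  q11 
   q8    q11  q11 
   q9     q0  q12 
   q10    q0  q13 
 * q11   q13  q13 
   q12    q1  q14 
   q13   q14  q14 
   q14    q5   q5 
(> = start, * = accepting)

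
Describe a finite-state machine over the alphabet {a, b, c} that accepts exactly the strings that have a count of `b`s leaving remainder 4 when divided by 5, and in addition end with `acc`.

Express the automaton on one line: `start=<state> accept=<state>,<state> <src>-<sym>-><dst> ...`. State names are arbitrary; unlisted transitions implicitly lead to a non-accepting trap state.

start=q0 accept=q7 q0-a->q0 q0-b->q1 q0-c->q0 q1-a->q1 q1-b->q2 q1-c->q1 q2-a->q2 q2-b->q3 q2-c->q2 q3-a->q3 q3-b->q4 q3-c->q3 q4-a->q5 q4-b->q0 q4-c->q4 q5-a->q5 q5-b->q0 q5-c->q6 q6-a->q5 q6-b->q0 q6-c->q7 q7-a->q5 q7-b->q0 q7-c->q4

Build one automaton per condition and run them in lockstep. One (5 states) tracks the count of `b`s modulo 5; the other (4 states) tracks how much of the suffix `acc` has currently been matched. Each combined state is a pair, one component from each; accept when both components accept. After merging equivalent states the machine shrinks.
8 states suffice.
        a   b   c  
>  q0   q0  q1  q0 
   q1   q1  q2  q1 
   q2   q2  q3  q2 
   q3   q3  q4  q3 
   q4   q5  q0  q4 
   q5   q5  q0  q6 
   q6   q5  q0  q7 
 * q7   q5  q0  q4 
(> = start, * = accepting)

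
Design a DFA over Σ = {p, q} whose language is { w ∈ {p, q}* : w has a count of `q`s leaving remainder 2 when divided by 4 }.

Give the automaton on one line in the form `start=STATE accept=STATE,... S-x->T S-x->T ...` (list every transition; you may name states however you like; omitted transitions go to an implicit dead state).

start=S0 accept=S2 S0-p->S0 S0-q->S1 S1-p->S1 S1-q->S2 S2-p->S2 S2-q->S3 S3-p->S3 S3-q->S0

The only thing that matters is how many `q`s have appeared, reduced mod 4. Use one state per residue: S0 for 0, …, S3 for 3. Reading `q` moves to the next residue; anything else stays put. S2 is accepting.
A 4-state machine:
        p   q  
>  S0   S0  S1 
   S1   S1  S2 
 * S2   S2  S3 
   S3   S3  S0 
(> = start, * = accepting)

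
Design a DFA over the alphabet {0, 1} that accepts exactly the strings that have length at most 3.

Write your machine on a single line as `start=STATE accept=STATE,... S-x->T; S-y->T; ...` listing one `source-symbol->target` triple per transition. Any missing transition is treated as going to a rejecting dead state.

start=q0; accept=q0,q1,q2,q3; q0-0->q1; q0-1->q1; q1-0->q2; q1-1->q2; q2-0->q3; q2-1->q3; q3-0->q4; q3-1->q4; q4-0->q4; q4-1->q4

We only need to distinguish lengths 0, 1, …, 3, and '>3'. Chain q0 → q1 → q2 → q3 → q4 on every symbol, with q4 looping. Accepting states: {q0, q1, q2, q3}.
        0   1  
>* q0   q1  q1 
 * q1   q2  q2 
 * q2   q3  q3 
 * q3   q4  q4 
   q4   q4  q4 
(> = start, * = accepting)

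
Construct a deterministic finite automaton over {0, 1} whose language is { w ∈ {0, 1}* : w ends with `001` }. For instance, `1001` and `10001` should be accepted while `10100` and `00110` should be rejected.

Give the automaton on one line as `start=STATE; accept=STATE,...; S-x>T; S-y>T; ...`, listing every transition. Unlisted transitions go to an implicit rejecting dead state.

Remember how much of `001` the current input suffix matches. State S0 means no match yet; S1 means the last symbol is `0`; S2 means the last 2 symbols are `00`; S3 means the last 3 symbols are `001`. Only S3 accepts. On a mismatch, fall back to the longest proper suffix that is still a prefix of `001`.
With 4 states:
        0   1  
>  S0   S1  S0 
   S1   S2  S0 
   S2   S2  S3 
 * S3   S1  S0 
(> = start, * = accepting)

start=S0; accept=S3; S0-0>S1; S0-1>S0; S1-0>S2; S1-1>S0; S2-0>S2; S2-1>S3; S3-0>S1; S3-1>S0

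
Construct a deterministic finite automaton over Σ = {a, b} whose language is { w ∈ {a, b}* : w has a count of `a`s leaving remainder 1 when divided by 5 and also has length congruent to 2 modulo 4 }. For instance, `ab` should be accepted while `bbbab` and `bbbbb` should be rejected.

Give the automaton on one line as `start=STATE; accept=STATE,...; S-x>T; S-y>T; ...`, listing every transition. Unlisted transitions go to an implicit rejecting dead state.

start=S0; accept=S4; S0-a>S1; S0-b>S2; S1-a>S3; S1-b>S4; S2-a>S4; S2-b>S5; S3-a>S6; S3-b>S7; S4-a>S7; S4-b>S8; S5-a>S8; S5-b>S9; S6-a>S10; S6-b>S11; S7-a>S11; S7-b>S12; S8-a>S12; S8-b>S13; S9-a>S13; S9-b>S0; S10-a>S2; S10-b>S14; S11-a>S14; S11-b>S15; S12-a>S15; S12-b>S16; S13-a>S16; S13-b>S1; S14-a>S5; S14-b>S17; S15-a>S17; S15-b>S18; S16-a>S18; S16-b>S3; S17-a>S9; S17-b>S19; S18-a>S19; S18-b>S6; S19-a>S0; S19-b>S10

Run two small machines in parallel and take their product. One (5 states) tracks the count of `a`s modulo 5; the other (4 states) tracks the input length modulo 4. Each combined state is a pair, one component from each; accept when both components accept.
With 20 states:
          a    b  
>  S0     S1   S2 
   S1     S3   S4 
   S2     S4   S5 
   S3     S6   S7 
 * S4     S7   S8 
   S5     S8   S9 
   S6    S10  S11 
   S7    S11  S12 
   S8    S12  S13 
   S9    S13   S0 
   S10    S2  S14 
   S11   S14  S15 
   S12   S15  S16 
   S13   S16   S1 
   S14    S5  S17 
   S15   S17  S18 
   S16   S18   S3 
   S17    S9  S19 
   S18   S19   S6 
   S19    S0  S10 
(> = start, * = accepting)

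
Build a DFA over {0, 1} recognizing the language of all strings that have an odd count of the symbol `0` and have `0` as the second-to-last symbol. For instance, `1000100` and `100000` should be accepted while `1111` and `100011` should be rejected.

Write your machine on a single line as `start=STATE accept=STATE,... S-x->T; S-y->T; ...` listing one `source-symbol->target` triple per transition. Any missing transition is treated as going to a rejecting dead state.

Build one automaton per condition and run them in lockstep. One (2 states) tracks the count of `0`s modulo 2; the other (7 states) tracks the last 2 symbols read. Each combined state is a pair, one component from each; accept when both components accept. After merging equivalent states the machine shrinks.
With 6 states:
        0   1  
>  s0   s1  s0 
   s1   s2  s3 
   s2   s4  s0 
 * s3   s2  s5 
 * s4   s2  s3 
   s5   s2  s5 
(> = start, * = accepting)

start=s0; accept=s3,s4; s0-0->s1; s0-1->s0; s1-0->s2; s1-1->s3; s2-0->s4; s2-1->s0; s3-0->s2; s3-1->s5; s4-0->s2; s4-1->s3; s5-0->s2; s5-1->s5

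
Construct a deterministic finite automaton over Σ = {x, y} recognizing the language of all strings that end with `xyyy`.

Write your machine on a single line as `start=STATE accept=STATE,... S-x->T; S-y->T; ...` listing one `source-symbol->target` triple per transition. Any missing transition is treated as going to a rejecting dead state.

Let each state record the length of the longest suffix of the input read so far that is also a prefix of `xyyy`. S1 means the last symbol is `x`; S2 means the last 2 symbols are `xy`; S3 means the last 3 symbols are `xyy`; S4 means the last 4 symbols are `xyyy`. Accept only at S4, where the string currently ends in `xyyy`.
        x   y  
>  S0   S1  S0 
   S1   S1  S2 
   S2   S1  S3 
   S3   S1  S4 
 * S4   S1  S0 
(> = start, * = accepting)

start=S0; accept=S4; S0-x->S1; S0-y->S0; S1-x->S1; S1-y->S2; S2-x->S1; S2-y->S3; S3-x->S1; S3-y->S4; S4-x->S1; S4-y->S0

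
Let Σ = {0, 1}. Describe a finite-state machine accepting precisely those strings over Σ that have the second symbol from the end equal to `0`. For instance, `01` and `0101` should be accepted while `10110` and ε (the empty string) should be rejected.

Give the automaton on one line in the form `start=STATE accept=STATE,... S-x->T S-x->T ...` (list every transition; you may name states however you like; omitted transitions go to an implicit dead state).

start=S0 accept=S3,S4 S0-0->S1 S0-1->S2 S1-0->S3 S1-1->S4 S2-0->S5 S2-1->S6 S3-0->S3 S3-1->S4 S4-0->S5 S4-1->S6 S5-0->S3 S5-1->S4 S6-0->S5 S6-1->S6

Because acceptance depends on a position counted from the end, the machine has to buffer the most recent 2 symbols. Make each state the string of the last up-to-2 symbols read; on input `x` shift the window left and append `x`. Accept when the buffered window has length 2 and begins with `0`.
A 7-state machine:
        0   1  
>  S0   S1  S2 
   S1   S3  S4 
   S2   S5  S6 
 * S3   S3  S4 
 * S4   S5  S6 
   S5   S3  S4 
   S6   S5  S6 
(> = start, * = accepting)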